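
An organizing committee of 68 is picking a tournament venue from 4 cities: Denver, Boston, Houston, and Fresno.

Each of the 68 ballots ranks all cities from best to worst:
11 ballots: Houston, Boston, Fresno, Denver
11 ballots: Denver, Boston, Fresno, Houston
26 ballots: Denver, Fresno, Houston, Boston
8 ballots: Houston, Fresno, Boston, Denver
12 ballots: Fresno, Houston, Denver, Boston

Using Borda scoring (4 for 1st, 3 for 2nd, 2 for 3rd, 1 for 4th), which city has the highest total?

Fresno

Denver: 11×1 + 11×4 + 26×4 + 8×1 + 12×2 = 191
Boston: 11×3 + 11×3 + 26×1 + 8×2 + 12×1 = 120
Houston: 11×4 + 11×1 + 26×2 + 8×4 + 12×3 = 175
Fresno: 11×2 + 11×2 + 26×3 + 8×3 + 12×4 = 194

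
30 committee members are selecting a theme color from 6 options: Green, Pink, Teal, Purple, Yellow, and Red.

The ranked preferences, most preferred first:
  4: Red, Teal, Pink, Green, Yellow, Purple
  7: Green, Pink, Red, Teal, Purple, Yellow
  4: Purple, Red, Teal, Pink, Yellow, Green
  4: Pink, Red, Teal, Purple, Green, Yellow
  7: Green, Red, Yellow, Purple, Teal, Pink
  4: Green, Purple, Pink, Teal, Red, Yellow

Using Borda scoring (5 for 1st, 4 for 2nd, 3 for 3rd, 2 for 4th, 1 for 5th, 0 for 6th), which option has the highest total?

Green: 4×2 + 7×5 + 4×0 + 4×1 + 7×5 + 4×5 = 102
Pink: 4×3 + 7×4 + 4×2 + 4×5 + 7×0 + 4×3 = 80
Teal: 4×4 + 7×2 + 4×3 + 4×3 + 7×1 + 4×2 = 69
Purple: 4×0 + 7×1 + 4×5 + 4×2 + 7×2 + 4×4 = 65
Yellow: 4×1 + 7×0 + 4×1 + 4×0 + 7×3 + 4×0 = 29
Red: 4×5 + 7×3 + 4×4 + 4×4 + 7×4 + 4×1 = 105

Red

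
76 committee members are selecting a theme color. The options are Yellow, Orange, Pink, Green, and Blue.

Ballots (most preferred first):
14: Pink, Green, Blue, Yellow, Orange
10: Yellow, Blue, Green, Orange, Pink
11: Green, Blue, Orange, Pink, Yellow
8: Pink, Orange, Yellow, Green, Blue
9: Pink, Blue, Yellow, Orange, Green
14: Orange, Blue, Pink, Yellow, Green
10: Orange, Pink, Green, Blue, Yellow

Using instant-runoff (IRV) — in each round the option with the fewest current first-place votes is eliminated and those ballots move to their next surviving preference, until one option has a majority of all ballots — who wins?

Orange

Round 1: Yellow 10, Orange 24, Pink 31, Green 11, Blue 0. Blue eliminated.
Round 2: Yellow 10, Orange 24, Pink 31, Green 11. Yellow eliminated.
Round 3: Orange 24, Pink 31, Green 21. Green eliminated.
Round 4: Orange 45, Pink 31. Orange has a majority (≥39).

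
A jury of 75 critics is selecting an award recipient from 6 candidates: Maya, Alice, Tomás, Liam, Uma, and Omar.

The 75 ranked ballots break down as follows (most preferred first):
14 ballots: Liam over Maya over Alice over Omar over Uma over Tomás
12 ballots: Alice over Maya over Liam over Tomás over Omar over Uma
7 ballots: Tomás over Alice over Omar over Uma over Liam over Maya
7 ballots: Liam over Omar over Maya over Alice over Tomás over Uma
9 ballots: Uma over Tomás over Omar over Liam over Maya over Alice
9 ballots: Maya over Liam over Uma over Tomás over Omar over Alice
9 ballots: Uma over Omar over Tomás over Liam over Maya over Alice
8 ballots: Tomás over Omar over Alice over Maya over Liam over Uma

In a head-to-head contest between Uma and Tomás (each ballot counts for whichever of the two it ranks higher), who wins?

Uma is ranked above Tomás on 41 ballots; Tomás above Uma on 34.

Uma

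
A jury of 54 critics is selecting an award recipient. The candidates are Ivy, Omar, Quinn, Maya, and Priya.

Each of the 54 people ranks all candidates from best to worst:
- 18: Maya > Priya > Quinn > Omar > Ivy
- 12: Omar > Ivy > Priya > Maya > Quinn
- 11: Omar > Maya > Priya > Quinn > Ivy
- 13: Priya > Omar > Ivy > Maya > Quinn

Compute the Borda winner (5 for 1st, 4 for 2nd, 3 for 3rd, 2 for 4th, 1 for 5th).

Ivy: 18×1 + 12×4 + 11×1 + 13×3 = 116
Omar: 18×2 + 12×5 + 11×5 + 13×4 = 203
Quinn: 18×3 + 12×1 + 11×2 + 13×1 = 101
Maya: 18×5 + 12×2 + 11×4 + 13×2 = 184
Priya: 18×4 + 12×3 + 11×3 + 13×5 = 206

Priya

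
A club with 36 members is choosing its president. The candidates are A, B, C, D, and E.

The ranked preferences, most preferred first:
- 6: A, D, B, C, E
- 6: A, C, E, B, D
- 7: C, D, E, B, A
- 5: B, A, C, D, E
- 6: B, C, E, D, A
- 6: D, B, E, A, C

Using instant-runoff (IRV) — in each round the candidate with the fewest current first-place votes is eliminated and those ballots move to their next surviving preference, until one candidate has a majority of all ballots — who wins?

B

Round 1: A 12, B 11, C 7, D 6, E 0. E eliminated.
Round 2: A 12, B 11, C 7, D 6. D eliminated.
Round 3: A 12, B 17, C 7. C eliminated.
Round 4: A 12, B 24. B has a majority (≥19).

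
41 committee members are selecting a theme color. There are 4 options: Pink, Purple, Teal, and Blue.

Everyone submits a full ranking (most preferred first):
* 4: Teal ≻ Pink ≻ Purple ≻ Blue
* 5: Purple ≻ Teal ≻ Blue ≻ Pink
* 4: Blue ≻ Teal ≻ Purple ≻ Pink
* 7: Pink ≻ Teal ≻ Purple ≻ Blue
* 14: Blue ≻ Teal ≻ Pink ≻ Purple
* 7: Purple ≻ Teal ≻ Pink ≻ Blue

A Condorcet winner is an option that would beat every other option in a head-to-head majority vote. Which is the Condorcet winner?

Teal vs Pink: 34–7
Teal vs Purple: 29–12
Teal vs Blue: 23–18
Teal beats every other option.

Teal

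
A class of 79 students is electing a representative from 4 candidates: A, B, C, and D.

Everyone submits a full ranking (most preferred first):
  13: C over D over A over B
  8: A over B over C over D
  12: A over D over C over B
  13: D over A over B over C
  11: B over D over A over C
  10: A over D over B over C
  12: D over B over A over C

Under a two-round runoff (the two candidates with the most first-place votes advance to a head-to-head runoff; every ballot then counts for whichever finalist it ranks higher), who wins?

Round 1 first-place votes: A 30, B 11, C 13, D 25. A and D advance.
Runoff: A is ranked above D on 30 ballots, D above A on 49.

D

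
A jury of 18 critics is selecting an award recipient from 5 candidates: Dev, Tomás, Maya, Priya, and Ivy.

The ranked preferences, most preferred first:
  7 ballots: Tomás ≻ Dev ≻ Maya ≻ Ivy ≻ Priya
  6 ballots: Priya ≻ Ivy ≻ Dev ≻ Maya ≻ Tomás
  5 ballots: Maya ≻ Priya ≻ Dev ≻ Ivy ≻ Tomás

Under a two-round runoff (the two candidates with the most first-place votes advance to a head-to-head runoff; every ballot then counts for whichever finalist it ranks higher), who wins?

Round 1 first-place votes: Dev 0, Tomás 7, Maya 5, Priya 6, Ivy 0. Tomás and Priya advance.
Runoff: Tomás is ranked above Priya on 7 ballots, Priya above Tomás on 11.

Priya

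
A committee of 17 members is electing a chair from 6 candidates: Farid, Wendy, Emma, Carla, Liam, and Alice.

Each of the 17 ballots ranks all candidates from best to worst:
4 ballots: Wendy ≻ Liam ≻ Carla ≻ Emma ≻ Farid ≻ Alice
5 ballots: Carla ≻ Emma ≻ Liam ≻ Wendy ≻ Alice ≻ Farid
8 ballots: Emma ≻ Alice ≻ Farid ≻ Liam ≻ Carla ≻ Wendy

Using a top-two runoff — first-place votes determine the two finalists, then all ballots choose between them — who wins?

Carla

Round 1 first-place votes: Farid 0, Wendy 4, Emma 8, Carla 5, Liam 0, Alice 0. Emma and Carla advance.
Runoff: Emma is ranked above Carla on 8 ballots, Carla above Emma on 9.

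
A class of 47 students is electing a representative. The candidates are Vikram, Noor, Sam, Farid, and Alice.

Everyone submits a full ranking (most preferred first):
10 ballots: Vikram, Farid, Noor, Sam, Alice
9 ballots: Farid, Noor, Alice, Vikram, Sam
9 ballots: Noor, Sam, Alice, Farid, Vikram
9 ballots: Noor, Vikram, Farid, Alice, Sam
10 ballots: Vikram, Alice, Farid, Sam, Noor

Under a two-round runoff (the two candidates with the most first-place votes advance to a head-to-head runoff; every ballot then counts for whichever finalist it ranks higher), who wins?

Round 1 first-place votes: Vikram 20, Noor 18, Sam 0, Farid 9, Alice 0. Vikram and Noor advance.
Runoff: Vikram is ranked above Noor on 20 ballots, Noor above Vikram on 27.

Noor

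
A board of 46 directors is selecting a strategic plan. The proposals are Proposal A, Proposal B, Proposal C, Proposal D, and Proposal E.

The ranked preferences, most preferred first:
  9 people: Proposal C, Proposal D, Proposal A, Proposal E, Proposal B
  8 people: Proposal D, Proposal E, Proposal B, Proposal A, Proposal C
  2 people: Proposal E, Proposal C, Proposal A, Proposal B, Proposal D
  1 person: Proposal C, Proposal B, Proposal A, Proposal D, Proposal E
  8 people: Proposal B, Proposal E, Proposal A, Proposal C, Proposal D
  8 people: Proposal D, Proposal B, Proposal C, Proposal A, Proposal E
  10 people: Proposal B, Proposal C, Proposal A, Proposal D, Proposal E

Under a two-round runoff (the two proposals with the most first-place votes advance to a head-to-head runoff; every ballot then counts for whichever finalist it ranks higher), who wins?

Proposal D

Round 1 first-place votes: Proposal A 0, Proposal B 18, Proposal C 10, Proposal D 16, Proposal E 2. Proposal B and Proposal D advance.
Runoff: Proposal B is ranked above Proposal D on 21 ballots, Proposal D above Proposal B on 25.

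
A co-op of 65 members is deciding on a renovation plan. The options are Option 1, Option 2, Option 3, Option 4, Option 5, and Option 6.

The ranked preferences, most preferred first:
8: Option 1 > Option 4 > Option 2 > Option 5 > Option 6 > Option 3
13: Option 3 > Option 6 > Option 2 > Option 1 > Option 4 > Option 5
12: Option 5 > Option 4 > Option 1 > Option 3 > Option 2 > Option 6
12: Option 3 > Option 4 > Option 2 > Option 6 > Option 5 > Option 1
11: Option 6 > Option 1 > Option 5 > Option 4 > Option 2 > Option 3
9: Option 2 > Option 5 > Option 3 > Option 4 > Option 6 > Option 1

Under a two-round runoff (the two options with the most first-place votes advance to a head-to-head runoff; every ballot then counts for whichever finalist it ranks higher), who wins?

Option 5

Round 1 first-place votes: Option 1 8, Option 2 9, Option 3 25, Option 4 0, Option 5 12, Option 6 11. Option 3 and Option 5 advance.
Runoff: Option 3 is ranked above Option 5 on 25 ballots, Option 5 above Option 3 on 40.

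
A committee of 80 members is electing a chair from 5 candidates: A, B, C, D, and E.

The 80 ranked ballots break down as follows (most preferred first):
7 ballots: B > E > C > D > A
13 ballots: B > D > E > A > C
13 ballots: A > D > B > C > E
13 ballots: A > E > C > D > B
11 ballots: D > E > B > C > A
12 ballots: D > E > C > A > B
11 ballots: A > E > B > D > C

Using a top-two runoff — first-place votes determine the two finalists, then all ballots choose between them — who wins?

D

Round 1 first-place votes: A 37, B 20, C 0, D 23, E 0. A and D advance.
Runoff: A is ranked above D on 37 ballots, D above A on 43.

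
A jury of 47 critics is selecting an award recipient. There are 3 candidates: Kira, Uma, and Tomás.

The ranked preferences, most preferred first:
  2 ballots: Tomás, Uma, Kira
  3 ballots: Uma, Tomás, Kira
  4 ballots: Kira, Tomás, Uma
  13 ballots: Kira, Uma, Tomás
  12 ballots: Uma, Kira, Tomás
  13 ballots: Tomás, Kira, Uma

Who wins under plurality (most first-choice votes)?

First-place votes: Kira 17, Uma 15, Tomás 15.

Kira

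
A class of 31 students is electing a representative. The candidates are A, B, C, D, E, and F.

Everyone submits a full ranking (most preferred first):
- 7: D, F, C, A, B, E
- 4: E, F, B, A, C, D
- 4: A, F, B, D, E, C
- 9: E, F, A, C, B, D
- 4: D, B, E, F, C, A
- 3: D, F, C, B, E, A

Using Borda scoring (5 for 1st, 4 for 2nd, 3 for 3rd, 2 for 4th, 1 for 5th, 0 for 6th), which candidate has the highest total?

F

A: 7×2 + 4×2 + 4×5 + 9×3 + 4×0 + 3×0 = 69
B: 7×1 + 4×3 + 4×3 + 9×1 + 4×4 + 3×2 = 62
C: 7×3 + 4×1 + 4×0 + 9×2 + 4×1 + 3×3 = 56
D: 7×5 + 4×0 + 4×2 + 9×0 + 4×5 + 3×5 = 78
E: 7×0 + 4×5 + 4×1 + 9×5 + 4×3 + 3×1 = 84
F: 7×4 + 4×4 + 4×4 + 9×4 + 4×2 + 3×4 = 116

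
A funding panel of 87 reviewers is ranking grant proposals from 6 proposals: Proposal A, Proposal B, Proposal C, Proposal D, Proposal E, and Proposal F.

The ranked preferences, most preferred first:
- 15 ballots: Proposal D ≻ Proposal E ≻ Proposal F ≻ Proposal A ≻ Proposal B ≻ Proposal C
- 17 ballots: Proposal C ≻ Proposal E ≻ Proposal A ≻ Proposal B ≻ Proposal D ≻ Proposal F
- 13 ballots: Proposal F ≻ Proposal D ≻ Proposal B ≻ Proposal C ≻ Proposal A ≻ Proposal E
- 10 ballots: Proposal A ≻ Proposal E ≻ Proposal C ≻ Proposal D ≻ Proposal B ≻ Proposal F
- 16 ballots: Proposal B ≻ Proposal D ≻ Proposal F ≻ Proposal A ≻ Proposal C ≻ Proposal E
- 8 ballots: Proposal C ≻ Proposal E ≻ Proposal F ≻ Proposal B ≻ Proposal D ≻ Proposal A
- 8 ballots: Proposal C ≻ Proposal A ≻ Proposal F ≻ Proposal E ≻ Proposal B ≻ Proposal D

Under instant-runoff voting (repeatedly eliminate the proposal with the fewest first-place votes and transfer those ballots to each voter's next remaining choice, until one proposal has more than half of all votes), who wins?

Round 1: Proposal A 10, Proposal B 16, Proposal C 33, Proposal D 15, Proposal E 0, Proposal F 13. Proposal E eliminated.
Round 2: Proposal A 10, Proposal B 16, Proposal C 33, Proposal D 15, Proposal F 13. Proposal A eliminated.
Round 3: Proposal B 16, Proposal C 43, Proposal D 15, Proposal F 13. Proposal F eliminated.
Round 4: Proposal B 16, Proposal C 43, Proposal D 28. Proposal B eliminated.
Round 5: Proposal C 43, Proposal D 44. Proposal D has a majority (≥44).

Proposal D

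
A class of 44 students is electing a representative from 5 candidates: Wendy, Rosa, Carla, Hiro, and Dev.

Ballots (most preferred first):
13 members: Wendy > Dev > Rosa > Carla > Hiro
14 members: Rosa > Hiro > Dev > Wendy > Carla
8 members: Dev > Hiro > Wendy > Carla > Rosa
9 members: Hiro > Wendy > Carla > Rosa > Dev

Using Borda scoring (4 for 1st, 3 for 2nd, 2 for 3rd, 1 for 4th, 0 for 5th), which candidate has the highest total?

Wendy

Wendy: 13×4 + 14×1 + 8×2 + 9×3 = 109
Rosa: 13×2 + 14×4 + 8×0 + 9×1 = 91
Carla: 13×1 + 14×0 + 8×1 + 9×2 = 39
Hiro: 13×0 + 14×3 + 8×3 + 9×4 = 102
Dev: 13×3 + 14×2 + 8×4 + 9×0 = 99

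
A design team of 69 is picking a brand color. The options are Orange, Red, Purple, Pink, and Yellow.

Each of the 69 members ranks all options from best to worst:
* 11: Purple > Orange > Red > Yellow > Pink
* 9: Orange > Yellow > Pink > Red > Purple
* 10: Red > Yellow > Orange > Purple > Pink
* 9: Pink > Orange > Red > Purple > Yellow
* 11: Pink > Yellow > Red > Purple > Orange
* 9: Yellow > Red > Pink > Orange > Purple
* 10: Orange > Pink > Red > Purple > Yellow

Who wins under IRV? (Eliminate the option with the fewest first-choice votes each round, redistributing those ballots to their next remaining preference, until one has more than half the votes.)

Orange

Round 1: Orange 19, Red 10, Purple 11, Pink 20, Yellow 9. Yellow eliminated.
Round 2: Orange 19, Red 19, Purple 11, Pink 20. Purple eliminated.
Round 3: Orange 30, Red 19, Pink 20. Red eliminated.
Round 4: Orange 40, Pink 29. Orange has a majority (≥35).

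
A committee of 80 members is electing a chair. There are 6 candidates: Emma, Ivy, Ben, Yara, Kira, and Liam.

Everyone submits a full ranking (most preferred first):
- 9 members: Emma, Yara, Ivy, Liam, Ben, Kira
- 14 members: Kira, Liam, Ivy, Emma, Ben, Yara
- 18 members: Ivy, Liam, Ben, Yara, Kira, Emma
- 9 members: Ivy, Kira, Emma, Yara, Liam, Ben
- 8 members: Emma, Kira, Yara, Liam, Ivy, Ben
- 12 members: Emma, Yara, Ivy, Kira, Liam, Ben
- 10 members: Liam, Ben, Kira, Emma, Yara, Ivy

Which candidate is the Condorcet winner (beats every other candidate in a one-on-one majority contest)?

Ivy vs Emma: 41–39
Ivy vs Ben: 70–10
Ivy vs Yara: 41–39
Ivy vs Kira: 48–32
Ivy vs Liam: 48–32
Ivy beats every other candidate.

Ivy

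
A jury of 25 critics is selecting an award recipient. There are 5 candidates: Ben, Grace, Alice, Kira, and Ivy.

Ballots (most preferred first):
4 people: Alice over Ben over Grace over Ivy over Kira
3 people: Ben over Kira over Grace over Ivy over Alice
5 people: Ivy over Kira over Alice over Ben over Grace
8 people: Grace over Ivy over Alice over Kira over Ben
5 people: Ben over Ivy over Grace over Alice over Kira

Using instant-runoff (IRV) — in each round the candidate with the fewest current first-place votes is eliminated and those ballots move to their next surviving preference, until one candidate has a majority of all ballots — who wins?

Ben

Round 1: Ben 8, Grace 8, Alice 4, Kira 0, Ivy 5. Kira eliminated.
Round 2: Ben 8, Grace 8, Alice 4, Ivy 5. Alice eliminated.
Round 3: Ben 12, Grace 8, Ivy 5. Ivy eliminated.
Round 4: Ben 17, Grace 8. Ben has a majority (≥13).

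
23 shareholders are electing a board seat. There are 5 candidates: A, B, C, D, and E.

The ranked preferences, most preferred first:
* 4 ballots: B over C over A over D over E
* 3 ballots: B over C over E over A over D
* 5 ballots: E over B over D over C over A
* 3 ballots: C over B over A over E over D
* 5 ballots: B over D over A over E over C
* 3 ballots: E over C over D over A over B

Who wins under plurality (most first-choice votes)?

B

First-place votes: A 0, B 12, C 3, D 0, E 8.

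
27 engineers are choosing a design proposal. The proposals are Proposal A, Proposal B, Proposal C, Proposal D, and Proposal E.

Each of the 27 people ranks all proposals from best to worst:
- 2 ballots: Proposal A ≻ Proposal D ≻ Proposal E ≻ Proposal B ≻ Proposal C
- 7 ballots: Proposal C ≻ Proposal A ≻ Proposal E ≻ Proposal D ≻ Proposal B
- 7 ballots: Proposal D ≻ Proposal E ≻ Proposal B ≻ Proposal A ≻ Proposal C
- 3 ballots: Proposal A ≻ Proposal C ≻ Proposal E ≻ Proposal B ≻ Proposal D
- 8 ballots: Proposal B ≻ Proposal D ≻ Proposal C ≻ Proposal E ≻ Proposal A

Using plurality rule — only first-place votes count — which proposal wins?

Proposal B

First-place votes: Proposal A 5, Proposal B 8, Proposal C 7, Proposal D 7, Proposal E 0.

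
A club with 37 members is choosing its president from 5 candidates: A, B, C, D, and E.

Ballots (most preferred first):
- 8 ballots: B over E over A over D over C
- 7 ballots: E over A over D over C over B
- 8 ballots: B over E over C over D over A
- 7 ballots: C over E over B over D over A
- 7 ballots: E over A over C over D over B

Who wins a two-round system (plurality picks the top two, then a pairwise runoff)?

Round 1 first-place votes: A 0, B 16, C 7, D 0, E 14. B and E advance.
Runoff: B is ranked above E on 16 ballots, E above B on 21.

E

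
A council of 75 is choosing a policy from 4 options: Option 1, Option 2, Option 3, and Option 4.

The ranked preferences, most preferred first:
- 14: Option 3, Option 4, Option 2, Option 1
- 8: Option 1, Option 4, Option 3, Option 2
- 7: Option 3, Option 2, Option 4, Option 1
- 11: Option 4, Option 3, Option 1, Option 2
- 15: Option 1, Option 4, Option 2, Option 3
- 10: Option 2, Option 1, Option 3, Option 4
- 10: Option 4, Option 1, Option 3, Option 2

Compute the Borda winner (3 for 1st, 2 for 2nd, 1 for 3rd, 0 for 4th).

Option 4

Option 1: 14×0 + 8×3 + 7×0 + 11×1 + 15×3 + 10×2 + 10×2 = 120
Option 2: 14×1 + 8×0 + 7×2 + 11×0 + 15×1 + 10×3 + 10×0 = 73
Option 3: 14×3 + 8×1 + 7×3 + 11×2 + 15×0 + 10×1 + 10×1 = 113
Option 4: 14×2 + 8×2 + 7×1 + 11×3 + 15×2 + 10×0 + 10×3 = 144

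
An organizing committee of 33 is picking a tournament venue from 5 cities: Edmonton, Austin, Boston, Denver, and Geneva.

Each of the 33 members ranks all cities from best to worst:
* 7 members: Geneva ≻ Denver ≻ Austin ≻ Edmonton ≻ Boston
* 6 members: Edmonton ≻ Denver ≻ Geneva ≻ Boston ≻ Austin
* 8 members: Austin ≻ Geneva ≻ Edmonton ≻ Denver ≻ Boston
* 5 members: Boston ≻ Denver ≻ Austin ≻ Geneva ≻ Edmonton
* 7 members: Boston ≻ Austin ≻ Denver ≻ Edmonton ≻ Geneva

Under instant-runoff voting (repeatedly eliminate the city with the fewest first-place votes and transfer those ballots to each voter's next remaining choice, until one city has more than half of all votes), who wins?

Geneva

Round 1: Edmonton 6, Austin 8, Boston 12, Denver 0, Geneva 7. Denver eliminated.
Round 2: Edmonton 6, Austin 8, Boston 12, Geneva 7. Edmonton eliminated.
Round 3: Austin 8, Boston 12, Geneva 13. Austin eliminated.
Round 4: Boston 12, Geneva 21. Geneva has a majority (≥17).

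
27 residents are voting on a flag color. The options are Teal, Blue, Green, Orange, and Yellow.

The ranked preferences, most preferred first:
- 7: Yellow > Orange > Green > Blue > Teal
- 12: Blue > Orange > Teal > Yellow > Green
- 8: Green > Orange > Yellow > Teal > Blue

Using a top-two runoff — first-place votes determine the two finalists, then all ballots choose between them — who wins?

Green

Round 1 first-place votes: Teal 0, Blue 12, Green 8, Orange 0, Yellow 7. Blue and Green advance.
Runoff: Blue is ranked above Green on 12 ballots, Green above Blue on 15.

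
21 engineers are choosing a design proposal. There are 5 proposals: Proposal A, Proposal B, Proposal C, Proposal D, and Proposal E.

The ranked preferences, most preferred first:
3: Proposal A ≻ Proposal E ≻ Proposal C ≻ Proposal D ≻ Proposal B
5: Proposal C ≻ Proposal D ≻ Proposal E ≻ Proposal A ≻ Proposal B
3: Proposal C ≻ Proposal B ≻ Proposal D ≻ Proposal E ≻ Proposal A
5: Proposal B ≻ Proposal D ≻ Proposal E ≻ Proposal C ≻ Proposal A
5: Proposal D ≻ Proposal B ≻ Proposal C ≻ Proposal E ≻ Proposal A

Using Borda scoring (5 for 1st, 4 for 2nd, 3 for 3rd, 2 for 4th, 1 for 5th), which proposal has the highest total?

Proposal D

Proposal A: 3×5 + 5×2 + 3×1 + 5×1 + 5×1 = 38
Proposal B: 3×1 + 5×1 + 3×4 + 5×5 + 5×4 = 65
Proposal C: 3×3 + 5×5 + 3×5 + 5×2 + 5×3 = 74
Proposal D: 3×2 + 5×4 + 3×3 + 5×4 + 5×5 = 80
Proposal E: 3×4 + 5×3 + 3×2 + 5×3 + 5×2 = 58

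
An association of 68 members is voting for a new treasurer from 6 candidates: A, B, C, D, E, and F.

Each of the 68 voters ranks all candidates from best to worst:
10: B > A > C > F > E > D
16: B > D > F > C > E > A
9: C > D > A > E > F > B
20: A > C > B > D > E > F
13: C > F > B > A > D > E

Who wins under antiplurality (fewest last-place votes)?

C

Last-place votes: A 16, B 9, C 0, D 10, E 13, F 20.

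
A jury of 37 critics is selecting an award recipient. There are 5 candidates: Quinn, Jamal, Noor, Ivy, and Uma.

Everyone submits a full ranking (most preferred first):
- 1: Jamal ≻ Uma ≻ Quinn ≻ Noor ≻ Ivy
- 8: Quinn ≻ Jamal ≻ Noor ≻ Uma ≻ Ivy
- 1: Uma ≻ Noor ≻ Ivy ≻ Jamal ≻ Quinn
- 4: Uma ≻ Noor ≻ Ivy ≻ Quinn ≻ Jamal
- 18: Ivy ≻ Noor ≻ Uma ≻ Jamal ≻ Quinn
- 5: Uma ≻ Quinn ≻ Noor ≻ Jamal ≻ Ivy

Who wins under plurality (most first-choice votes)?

First-place votes: Quinn 8, Jamal 1, Noor 0, Ivy 18, Uma 10.

Ivy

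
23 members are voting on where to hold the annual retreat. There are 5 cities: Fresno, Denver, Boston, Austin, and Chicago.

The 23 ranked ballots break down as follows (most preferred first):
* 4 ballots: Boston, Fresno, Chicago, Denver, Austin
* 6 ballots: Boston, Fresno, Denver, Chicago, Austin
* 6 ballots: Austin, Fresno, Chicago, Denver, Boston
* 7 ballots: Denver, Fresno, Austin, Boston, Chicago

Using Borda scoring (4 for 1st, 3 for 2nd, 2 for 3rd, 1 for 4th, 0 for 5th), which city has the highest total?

Fresno

Fresno: 4×3 + 6×3 + 6×3 + 7×3 = 69
Denver: 4×1 + 6×2 + 6×1 + 7×4 = 50
Boston: 4×4 + 6×4 + 6×0 + 7×1 = 47
Austin: 4×0 + 6×0 + 6×4 + 7×2 = 38
Chicago: 4×2 + 6×1 + 6×2 + 7×0 = 26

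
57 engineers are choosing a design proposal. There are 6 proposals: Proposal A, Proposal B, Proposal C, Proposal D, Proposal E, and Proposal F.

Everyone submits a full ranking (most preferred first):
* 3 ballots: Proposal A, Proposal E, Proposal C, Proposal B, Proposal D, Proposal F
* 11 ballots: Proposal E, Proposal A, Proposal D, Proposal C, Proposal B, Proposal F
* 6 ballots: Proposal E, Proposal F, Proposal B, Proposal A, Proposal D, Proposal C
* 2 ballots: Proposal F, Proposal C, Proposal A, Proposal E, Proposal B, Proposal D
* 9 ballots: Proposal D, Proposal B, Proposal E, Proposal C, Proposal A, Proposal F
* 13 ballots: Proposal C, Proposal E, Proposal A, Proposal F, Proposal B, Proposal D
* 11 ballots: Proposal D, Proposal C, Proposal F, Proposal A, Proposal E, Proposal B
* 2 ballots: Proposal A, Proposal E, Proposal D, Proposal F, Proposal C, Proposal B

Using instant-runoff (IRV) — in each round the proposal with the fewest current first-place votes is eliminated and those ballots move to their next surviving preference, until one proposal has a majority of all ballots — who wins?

Round 1: Proposal A 5, Proposal B 0, Proposal C 13, Proposal D 20, Proposal E 17, Proposal F 2. Proposal B eliminated.
Round 2: Proposal A 5, Proposal C 13, Proposal D 20, Proposal E 17, Proposal F 2. Proposal F eliminated.
Round 3: Proposal A 5, Proposal C 15, Proposal D 20, Proposal E 17. Proposal A eliminated.
Round 4: Proposal C 15, Proposal D 20, Proposal E 22. Proposal C eliminated.
Round 5: Proposal D 20, Proposal E 37. Proposal E has a majority (≥29).

Proposal E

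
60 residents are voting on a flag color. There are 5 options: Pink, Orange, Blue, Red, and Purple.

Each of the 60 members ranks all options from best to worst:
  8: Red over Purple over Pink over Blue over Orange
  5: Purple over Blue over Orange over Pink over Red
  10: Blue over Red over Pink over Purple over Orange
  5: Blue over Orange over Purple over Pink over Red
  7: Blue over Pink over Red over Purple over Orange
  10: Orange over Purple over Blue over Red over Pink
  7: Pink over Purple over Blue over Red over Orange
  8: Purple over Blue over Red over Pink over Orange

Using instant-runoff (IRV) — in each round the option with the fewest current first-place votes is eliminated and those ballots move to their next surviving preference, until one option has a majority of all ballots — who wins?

Purple

Round 1: Pink 7, Orange 10, Blue 22, Red 8, Purple 13. Pink eliminated.
Round 2: Orange 10, Blue 22, Red 8, Purple 20. Red eliminated.
Round 3: Orange 10, Blue 22, Purple 28. Orange eliminated.
Round 4: Blue 22, Purple 38. Purple has a majority (≥31).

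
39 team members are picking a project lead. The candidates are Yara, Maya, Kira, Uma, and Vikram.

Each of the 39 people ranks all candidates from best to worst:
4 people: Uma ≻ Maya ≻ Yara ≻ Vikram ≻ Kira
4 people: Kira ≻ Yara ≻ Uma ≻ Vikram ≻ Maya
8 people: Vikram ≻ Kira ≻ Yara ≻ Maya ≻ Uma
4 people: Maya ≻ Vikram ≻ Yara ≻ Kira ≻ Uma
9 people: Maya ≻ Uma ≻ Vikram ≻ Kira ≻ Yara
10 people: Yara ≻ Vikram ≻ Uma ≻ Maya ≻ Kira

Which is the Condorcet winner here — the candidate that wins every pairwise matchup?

Vikram vs Yara: 21–18
Vikram vs Maya: 22–17
Vikram vs Kira: 35–4
Vikram vs Uma: 22–17
Vikram beats every other candidate.

Vikram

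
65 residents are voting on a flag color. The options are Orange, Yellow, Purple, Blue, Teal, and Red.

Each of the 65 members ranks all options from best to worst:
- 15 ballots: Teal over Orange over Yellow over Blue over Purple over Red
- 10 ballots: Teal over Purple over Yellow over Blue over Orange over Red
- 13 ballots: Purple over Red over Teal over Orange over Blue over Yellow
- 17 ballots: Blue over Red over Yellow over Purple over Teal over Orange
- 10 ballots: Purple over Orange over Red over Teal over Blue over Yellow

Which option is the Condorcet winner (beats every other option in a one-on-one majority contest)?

Purple vs Orange: 50–15
Purple vs Yellow: 33–32
Purple vs Blue: 33–32
Purple vs Teal: 40–25
Purple vs Red: 48–17
Purple beats every other option.

Purple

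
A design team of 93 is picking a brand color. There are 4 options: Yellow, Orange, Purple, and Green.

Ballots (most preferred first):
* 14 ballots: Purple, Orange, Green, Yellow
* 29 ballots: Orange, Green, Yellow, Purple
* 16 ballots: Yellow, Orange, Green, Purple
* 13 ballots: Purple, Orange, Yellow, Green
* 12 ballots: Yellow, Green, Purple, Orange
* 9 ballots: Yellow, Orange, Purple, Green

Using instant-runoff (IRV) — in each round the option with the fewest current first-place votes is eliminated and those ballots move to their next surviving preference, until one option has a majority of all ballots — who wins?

Round 1: Yellow 37, Orange 29, Purple 27, Green 0. Green eliminated.
Round 2: Yellow 37, Orange 29, Purple 27. Purple eliminated.
Round 3: Yellow 37, Orange 56. Orange has a majority (≥47).

Orange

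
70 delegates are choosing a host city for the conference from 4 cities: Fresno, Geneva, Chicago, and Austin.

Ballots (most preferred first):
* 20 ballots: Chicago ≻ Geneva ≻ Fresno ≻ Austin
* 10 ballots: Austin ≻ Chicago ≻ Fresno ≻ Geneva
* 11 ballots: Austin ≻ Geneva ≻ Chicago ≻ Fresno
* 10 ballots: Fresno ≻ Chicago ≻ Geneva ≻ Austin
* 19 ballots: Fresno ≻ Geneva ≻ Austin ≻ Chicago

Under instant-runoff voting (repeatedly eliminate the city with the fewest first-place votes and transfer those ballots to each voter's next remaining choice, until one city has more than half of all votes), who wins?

Fresno

Round 1: Fresno 29, Geneva 0, Chicago 20, Austin 21. Geneva eliminated.
Round 2: Fresno 29, Chicago 20, Austin 21. Chicago eliminated.
Round 3: Fresno 49, Austin 21. Fresno has a majority (≥36).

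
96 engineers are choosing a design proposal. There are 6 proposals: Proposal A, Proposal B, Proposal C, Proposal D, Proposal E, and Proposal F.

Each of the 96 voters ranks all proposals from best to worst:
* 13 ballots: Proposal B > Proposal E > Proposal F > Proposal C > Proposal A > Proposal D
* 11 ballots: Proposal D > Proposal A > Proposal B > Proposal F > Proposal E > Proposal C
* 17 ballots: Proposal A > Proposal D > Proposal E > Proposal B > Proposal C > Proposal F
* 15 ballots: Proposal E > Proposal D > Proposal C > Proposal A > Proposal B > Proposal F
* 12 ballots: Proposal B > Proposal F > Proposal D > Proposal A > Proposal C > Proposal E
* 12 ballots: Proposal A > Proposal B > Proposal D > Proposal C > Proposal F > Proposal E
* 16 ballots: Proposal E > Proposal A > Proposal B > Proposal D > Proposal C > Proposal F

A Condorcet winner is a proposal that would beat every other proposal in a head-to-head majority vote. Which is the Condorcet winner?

Proposal A

Proposal A vs Proposal B: 71–25
Proposal A vs Proposal C: 68–28
Proposal A vs Proposal D: 58–38
Proposal A vs Proposal E: 52–44
Proposal A vs Proposal F: 71–25
Proposal A beats every other proposal.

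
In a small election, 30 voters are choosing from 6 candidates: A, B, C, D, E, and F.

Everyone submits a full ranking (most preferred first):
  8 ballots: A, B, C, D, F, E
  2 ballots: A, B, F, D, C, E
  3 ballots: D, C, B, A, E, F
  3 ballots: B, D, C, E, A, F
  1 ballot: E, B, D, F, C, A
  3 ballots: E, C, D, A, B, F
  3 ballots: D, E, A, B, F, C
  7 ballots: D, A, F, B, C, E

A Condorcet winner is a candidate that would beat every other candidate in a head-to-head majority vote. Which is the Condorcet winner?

D

D vs A: 20–10
D vs B: 16–14
D vs C: 19–11
D vs E: 26–4
D vs F: 28–2
D beats every other candidate.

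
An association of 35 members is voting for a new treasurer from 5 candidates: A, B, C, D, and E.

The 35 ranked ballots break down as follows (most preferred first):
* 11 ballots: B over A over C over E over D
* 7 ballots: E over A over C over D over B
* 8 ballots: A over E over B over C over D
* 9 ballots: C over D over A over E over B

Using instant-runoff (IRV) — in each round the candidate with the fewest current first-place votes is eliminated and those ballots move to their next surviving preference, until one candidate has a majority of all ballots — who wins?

Round 1: A 8, B 11, C 9, D 0, E 7. D eliminated.
Round 2: A 8, B 11, C 9, E 7. E eliminated.
Round 3: A 15, B 11, C 9. C eliminated.
Round 4: A 24, B 11. A has a majority (≥18).

A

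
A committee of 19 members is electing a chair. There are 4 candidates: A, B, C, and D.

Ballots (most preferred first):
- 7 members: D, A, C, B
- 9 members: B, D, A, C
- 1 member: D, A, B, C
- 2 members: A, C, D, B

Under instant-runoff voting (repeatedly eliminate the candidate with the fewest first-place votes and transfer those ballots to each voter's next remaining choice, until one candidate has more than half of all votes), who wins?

Round 1: A 2, B 9, C 0, D 8. C eliminated.
Round 2: A 2, B 9, D 8. A eliminated.
Round 3: B 9, D 10. D has a majority (≥10).

D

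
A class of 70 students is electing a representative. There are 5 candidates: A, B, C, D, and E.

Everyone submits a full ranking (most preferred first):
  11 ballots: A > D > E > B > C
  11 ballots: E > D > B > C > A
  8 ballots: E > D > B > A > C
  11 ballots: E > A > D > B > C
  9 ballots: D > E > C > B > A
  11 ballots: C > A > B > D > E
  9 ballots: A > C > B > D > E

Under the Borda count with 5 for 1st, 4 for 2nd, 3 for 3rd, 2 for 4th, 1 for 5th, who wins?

A: 11×5 + 11×1 + 8×2 + 11×4 + 9×1 + 11×4 + 9×5 = 224
B: 11×2 + 11×3 + 8×3 + 11×2 + 9×2 + 11×3 + 9×3 = 179
C: 11×1 + 11×2 + 8×1 + 11×1 + 9×3 + 11×5 + 9×4 = 170
D: 11×4 + 11×4 + 8×4 + 11×3 + 9×5 + 11×2 + 9×2 = 238
E: 11×3 + 11×5 + 8×5 + 11×5 + 9×4 + 11×1 + 9×1 = 239

E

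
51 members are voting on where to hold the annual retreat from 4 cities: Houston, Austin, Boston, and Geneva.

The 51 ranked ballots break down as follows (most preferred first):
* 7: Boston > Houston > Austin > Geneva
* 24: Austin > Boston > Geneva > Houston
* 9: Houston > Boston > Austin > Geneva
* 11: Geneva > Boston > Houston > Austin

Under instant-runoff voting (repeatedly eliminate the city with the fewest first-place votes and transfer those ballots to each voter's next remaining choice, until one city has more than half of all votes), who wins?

Houston

Round 1: Houston 9, Austin 24, Boston 7, Geneva 11. Boston eliminated.
Round 2: Houston 16, Austin 24, Geneva 11. Geneva eliminated.
Round 3: Houston 27, Austin 24. Houston has a majority (≥26).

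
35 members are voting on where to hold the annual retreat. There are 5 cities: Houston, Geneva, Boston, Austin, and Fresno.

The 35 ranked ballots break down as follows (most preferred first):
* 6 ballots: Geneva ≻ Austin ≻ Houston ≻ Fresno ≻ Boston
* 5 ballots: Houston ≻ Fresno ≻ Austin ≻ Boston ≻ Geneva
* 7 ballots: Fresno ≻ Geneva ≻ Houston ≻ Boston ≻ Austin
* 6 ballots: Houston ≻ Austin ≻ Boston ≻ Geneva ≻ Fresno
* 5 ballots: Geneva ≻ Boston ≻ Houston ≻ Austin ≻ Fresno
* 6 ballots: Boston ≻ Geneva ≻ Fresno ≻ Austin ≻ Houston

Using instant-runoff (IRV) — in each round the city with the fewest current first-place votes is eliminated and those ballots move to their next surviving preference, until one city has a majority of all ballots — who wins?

Round 1: Houston 11, Geneva 11, Boston 6, Austin 0, Fresno 7. Austin eliminated.
Round 2: Houston 11, Geneva 11, Boston 6, Fresno 7. Boston eliminated.
Round 3: Houston 11, Geneva 17, Fresno 7. Fresno eliminated.
Round 4: Houston 11, Geneva 24. Geneva has a majority (≥18).

Geneva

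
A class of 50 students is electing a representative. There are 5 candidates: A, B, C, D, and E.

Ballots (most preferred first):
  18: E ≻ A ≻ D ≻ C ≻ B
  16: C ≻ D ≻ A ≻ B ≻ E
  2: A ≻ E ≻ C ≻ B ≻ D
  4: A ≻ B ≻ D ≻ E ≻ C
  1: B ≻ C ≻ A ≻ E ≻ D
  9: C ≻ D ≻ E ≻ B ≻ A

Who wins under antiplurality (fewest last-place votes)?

Last-place votes: A 9, B 18, C 4, D 3, E 16.

D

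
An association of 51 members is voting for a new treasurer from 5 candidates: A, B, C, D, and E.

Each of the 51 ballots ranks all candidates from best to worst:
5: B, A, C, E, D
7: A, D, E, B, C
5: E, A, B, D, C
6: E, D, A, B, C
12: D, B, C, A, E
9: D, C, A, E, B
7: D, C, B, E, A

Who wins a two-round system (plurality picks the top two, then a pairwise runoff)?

D

Round 1 first-place votes: A 7, B 5, C 0, D 28, E 11. D and E advance.
Runoff: D is ranked above E on 35 ballots, E above D on 16.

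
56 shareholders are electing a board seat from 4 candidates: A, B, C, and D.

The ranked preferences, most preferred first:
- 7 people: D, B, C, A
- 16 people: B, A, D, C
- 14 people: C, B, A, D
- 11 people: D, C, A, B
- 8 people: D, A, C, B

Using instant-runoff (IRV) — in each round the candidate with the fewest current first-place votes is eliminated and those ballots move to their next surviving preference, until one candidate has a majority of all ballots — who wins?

B

Round 1: A 0, B 16, C 14, D 26. A eliminated.
Round 2: B 16, C 14, D 26. C eliminated.
Round 3: B 30, D 26. B has a majority (≥29).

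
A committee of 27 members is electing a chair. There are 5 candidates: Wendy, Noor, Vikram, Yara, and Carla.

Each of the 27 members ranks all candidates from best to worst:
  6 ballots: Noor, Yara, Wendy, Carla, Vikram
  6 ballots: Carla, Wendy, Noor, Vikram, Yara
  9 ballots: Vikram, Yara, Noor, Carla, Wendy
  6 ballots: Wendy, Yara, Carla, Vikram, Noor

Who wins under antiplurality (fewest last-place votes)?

Last-place votes: Wendy 9, Noor 6, Vikram 6, Yara 6, Carla 0.

Carla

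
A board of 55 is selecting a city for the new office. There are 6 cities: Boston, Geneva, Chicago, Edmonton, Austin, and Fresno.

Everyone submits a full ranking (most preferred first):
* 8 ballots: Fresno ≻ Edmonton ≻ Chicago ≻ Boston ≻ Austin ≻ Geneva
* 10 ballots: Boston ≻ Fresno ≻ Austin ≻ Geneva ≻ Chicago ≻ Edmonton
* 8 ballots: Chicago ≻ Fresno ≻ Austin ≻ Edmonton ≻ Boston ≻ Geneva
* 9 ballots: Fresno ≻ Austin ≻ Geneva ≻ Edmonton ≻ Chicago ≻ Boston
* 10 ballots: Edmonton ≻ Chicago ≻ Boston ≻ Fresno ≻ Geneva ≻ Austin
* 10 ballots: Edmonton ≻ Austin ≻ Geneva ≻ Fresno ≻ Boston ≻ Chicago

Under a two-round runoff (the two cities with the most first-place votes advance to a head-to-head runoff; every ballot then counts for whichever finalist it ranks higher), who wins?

Round 1 first-place votes: Boston 10, Geneva 0, Chicago 8, Edmonton 20, Austin 0, Fresno 17. Edmonton and Fresno advance.
Runoff: Edmonton is ranked above Fresno on 20 ballots, Fresno above Edmonton on 35.

Fresno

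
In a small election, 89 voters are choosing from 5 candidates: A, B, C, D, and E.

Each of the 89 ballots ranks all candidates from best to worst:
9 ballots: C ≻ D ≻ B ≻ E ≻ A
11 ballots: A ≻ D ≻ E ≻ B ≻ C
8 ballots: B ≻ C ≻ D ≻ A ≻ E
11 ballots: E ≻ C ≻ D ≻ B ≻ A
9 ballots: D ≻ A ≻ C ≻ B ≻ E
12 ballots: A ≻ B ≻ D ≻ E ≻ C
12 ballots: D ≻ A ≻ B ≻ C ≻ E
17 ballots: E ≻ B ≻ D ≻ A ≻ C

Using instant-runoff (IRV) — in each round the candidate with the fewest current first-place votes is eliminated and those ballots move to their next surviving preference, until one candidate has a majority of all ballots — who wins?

D

Round 1: A 23, B 8, C 9, D 21, E 28. B eliminated.
Round 2: A 23, C 17, D 21, E 28. C eliminated.
Round 3: A 23, D 38, E 28. A eliminated.
Round 4: D 61, E 28. D has a majority (≥45).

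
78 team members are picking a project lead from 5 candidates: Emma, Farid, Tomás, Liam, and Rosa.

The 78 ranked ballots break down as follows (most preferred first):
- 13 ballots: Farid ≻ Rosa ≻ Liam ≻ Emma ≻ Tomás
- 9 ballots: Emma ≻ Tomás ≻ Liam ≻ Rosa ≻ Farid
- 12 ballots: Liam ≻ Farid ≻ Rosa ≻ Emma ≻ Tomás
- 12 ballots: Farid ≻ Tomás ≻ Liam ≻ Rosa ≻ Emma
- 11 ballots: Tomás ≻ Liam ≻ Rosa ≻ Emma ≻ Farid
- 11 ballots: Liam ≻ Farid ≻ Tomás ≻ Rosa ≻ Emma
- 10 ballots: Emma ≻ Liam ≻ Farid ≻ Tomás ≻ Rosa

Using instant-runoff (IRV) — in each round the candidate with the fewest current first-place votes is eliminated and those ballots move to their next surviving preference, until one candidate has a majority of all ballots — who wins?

Liam

Round 1: Emma 19, Farid 25, Tomás 11, Liam 23, Rosa 0. Rosa eliminated.
Round 2: Emma 19, Farid 25, Tomás 11, Liam 23. Tomás eliminated.
Round 3: Emma 19, Farid 25, Liam 34. Emma eliminated.
Round 4: Farid 25, Liam 53. Liam has a majority (≥40).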